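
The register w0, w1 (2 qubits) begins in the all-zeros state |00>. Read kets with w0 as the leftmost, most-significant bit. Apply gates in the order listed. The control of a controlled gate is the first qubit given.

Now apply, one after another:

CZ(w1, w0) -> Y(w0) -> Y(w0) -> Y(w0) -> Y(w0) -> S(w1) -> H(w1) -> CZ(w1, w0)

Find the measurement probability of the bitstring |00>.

A full measurement returns |00> with probability 1/2. Key observation: gates 2-5 undo each other exactly, leaving only the rest of the circuit to track.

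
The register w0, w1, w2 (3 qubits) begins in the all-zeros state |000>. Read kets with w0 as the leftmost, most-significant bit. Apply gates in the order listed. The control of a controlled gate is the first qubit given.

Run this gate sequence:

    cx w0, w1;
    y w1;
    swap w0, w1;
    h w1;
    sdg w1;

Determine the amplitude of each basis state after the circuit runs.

The final amplitudes are sqrt(2)*I/2 on |100>, sqrt(2)/2 on |110>, and 0 on every other basis state.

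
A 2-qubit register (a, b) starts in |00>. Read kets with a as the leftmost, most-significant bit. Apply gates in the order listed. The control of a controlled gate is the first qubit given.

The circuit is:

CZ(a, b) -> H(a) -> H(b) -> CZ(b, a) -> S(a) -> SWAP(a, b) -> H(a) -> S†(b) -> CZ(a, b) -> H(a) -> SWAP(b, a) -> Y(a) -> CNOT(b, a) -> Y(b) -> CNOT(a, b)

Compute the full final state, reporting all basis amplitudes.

After the circuit, the state carries amplitude 1/2 on |00>, -1/2 on |01>, -1/2 on |10>, -1/2 on |11>.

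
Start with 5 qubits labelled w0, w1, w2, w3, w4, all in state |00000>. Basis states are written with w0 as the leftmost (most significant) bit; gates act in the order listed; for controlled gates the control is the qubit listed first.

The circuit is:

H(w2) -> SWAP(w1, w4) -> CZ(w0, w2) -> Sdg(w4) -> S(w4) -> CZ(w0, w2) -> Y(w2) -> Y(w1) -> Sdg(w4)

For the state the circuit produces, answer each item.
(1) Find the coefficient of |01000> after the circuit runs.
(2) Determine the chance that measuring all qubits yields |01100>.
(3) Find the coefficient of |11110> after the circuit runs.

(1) |01000> carries amplitude sqrt(2)/2 in the final state. Key observation: gates 3-6 undo each other exactly, leaving only the rest of the circuit to track.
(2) A full measurement returns |01100> with probability 1/2.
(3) The amplitude on |11110> is 0.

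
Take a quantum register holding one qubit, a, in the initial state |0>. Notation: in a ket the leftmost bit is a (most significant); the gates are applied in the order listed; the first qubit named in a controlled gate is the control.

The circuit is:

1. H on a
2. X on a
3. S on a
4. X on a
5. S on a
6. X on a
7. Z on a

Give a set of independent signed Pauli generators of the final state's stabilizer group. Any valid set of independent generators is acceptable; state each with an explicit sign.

The final state is stabilized by the group generated by -X; other independent generating sets are equally valid.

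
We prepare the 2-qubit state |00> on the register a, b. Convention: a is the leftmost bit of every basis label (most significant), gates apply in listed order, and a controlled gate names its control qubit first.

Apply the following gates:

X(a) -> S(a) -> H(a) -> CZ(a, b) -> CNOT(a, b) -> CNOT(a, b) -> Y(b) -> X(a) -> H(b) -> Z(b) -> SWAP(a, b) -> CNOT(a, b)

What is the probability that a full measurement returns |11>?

The probability of measuring |11> is 1/4. Key observation: gates 5-6 undo each other exactly, leaving only the rest of the circuit to track.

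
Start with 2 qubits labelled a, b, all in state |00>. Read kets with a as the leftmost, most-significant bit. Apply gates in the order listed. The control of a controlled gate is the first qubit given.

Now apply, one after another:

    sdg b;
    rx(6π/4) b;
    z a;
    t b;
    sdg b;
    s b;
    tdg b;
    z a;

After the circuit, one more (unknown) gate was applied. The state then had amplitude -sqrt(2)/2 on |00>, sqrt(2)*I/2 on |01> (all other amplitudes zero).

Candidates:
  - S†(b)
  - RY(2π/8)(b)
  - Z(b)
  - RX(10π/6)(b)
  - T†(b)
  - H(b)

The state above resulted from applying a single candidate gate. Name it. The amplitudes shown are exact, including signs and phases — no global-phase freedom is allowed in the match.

The applied gate was Z(b).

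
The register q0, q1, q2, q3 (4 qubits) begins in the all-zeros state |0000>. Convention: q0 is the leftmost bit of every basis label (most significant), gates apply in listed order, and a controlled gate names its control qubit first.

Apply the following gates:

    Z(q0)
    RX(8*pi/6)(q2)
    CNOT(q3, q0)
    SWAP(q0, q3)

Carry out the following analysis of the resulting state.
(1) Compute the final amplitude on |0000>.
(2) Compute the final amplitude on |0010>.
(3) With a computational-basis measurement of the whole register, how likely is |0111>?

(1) The final state's coefficient on |0000> equals -1/2.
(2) The final state's coefficient on |0010> equals -sqrt(3)*I/2.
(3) A full measurement returns |0111> with probability 0.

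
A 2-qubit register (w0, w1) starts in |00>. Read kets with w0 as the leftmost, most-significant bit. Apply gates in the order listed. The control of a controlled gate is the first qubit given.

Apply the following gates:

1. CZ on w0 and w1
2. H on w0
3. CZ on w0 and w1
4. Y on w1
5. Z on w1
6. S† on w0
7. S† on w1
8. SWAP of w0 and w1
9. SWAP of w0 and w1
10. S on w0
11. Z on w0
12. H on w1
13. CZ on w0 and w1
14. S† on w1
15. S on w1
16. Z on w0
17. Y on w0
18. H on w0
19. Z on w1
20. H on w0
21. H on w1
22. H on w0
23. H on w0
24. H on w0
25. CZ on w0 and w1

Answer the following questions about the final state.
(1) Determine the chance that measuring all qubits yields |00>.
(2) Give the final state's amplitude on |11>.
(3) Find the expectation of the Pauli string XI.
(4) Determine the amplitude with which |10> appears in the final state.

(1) Outcome |00> occurs with probability 1/4.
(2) The final state's coefficient on |11> equals -I/2.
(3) The observable XI averages to -1.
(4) |10> carries amplitude I/2 in the final state.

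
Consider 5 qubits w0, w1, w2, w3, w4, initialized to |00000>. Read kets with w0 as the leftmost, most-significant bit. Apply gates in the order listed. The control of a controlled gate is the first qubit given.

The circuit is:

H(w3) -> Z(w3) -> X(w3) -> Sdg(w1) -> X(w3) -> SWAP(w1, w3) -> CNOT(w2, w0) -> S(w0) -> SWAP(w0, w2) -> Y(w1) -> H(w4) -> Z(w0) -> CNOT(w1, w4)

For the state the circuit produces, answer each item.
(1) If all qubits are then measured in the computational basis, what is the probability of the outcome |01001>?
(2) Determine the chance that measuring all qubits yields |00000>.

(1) Outcome |01001> occurs with probability 1/4.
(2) Outcome |00000> occurs with probability 1/4.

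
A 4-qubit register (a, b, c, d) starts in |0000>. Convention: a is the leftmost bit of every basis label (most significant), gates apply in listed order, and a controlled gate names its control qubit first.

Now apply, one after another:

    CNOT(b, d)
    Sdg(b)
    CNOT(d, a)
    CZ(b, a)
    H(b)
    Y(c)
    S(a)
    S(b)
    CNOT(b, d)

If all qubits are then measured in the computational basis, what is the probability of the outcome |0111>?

A full measurement returns |0111> with probability 1/2.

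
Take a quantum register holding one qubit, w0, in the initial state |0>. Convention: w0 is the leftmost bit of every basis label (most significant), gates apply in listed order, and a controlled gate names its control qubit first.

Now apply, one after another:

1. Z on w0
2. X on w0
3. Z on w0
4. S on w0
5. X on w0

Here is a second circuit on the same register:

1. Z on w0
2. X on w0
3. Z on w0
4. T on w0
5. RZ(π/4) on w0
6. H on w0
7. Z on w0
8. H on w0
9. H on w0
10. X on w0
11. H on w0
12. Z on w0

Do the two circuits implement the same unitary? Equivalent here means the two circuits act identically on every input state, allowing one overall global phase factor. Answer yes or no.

Yes — the two circuits implement the same unitary up to a global phase.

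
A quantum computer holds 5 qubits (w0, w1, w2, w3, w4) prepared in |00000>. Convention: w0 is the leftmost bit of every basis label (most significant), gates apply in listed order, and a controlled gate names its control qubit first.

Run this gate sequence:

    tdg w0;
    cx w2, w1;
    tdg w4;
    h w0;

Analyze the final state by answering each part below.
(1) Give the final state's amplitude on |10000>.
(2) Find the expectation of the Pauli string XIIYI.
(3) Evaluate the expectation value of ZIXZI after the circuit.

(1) The amplitude on |10000> is sqrt(2)/2.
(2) The observable XIIYI averages to 0.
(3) In the final state, ZIXZI has expectation 0.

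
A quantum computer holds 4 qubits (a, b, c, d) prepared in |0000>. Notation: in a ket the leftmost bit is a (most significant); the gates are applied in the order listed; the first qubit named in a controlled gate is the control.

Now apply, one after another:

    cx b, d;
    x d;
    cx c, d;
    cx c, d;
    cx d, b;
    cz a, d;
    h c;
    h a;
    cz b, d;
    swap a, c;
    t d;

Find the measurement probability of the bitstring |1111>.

A full measurement returns |1111> with probability 1/4.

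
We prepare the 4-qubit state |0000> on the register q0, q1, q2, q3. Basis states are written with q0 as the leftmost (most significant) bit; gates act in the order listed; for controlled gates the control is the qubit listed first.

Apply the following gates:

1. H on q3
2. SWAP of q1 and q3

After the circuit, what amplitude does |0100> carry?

The final state's coefficient on |0100> equals sqrt(2)/2.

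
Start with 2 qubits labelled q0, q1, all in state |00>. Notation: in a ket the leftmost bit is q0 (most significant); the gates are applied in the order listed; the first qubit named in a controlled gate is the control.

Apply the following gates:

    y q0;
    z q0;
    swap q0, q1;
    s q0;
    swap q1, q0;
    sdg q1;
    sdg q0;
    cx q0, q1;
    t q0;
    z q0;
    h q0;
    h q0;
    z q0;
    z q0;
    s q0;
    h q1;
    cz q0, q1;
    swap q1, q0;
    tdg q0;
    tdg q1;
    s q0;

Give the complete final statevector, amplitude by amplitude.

After the circuit, the state carries amplitude 0 on |00>, sqrt(2)*I/2 on |01>, 0 on |10>, sqrt(2)*exp(3*I*pi/4)/2 on |11>. Key observation: steps 10-13 multiply out to the identity, so the circuit reduces to the remaining gates.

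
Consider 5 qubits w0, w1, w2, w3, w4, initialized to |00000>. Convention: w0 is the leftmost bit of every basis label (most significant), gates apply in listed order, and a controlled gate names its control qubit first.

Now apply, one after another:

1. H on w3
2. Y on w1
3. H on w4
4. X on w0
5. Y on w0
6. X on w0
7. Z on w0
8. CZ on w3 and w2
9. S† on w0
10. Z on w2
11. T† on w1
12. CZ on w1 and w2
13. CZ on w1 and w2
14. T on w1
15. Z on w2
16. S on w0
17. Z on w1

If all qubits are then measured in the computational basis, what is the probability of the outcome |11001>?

Outcome |11001> occurs with probability 1/4. Key observation: the block from step 9 through step 16 cancels to the identity and can be dropped.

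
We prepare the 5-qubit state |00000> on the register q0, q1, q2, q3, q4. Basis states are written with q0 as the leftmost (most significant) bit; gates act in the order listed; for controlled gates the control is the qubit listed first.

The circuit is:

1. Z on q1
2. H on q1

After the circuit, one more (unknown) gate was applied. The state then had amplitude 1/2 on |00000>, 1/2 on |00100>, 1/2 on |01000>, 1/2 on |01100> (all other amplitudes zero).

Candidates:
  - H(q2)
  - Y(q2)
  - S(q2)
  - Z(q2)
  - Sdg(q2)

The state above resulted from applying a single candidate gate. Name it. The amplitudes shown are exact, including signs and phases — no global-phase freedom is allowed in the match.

It was H(q2) that produced the state shown.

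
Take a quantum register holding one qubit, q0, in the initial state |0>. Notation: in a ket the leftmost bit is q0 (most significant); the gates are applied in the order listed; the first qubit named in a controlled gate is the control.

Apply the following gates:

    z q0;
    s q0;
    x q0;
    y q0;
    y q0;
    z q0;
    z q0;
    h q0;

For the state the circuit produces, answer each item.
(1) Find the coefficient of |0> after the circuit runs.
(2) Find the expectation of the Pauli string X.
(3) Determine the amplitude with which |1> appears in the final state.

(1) |0> carries amplitude sqrt(2)/2 in the final state.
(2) The observable X averages to -1.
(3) The amplitude on |1> is -sqrt(2)/2.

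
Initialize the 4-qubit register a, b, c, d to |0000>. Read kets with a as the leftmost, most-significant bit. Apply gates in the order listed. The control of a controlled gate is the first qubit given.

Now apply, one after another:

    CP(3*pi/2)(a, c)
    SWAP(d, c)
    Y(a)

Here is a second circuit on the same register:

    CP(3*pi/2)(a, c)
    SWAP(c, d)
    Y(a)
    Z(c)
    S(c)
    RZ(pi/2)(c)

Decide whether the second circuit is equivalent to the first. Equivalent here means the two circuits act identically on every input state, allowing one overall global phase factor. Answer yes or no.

Yes: on every input state the two circuits agree up to one overall phase factor.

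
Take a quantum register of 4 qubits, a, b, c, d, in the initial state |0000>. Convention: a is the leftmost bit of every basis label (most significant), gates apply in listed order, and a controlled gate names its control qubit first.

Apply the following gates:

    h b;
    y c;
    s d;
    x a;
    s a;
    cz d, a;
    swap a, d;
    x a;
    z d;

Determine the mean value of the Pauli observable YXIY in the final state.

The observable YXIY averages to 0.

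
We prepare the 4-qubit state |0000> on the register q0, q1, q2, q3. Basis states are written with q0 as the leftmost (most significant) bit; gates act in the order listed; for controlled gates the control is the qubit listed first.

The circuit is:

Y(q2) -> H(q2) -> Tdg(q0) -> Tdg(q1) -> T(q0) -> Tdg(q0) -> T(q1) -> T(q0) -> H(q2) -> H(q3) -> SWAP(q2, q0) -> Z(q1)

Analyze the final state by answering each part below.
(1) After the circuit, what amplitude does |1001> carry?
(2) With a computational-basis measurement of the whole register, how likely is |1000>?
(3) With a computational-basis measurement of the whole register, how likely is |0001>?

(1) |1001> carries amplitude sqrt(2)*I/2 in the final state. Key observation: the block from step 2 through step 9 cancels to the identity and can be dropped.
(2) The probability of measuring |1000> is 1/2.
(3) Outcome |0001> occurs with probability 0.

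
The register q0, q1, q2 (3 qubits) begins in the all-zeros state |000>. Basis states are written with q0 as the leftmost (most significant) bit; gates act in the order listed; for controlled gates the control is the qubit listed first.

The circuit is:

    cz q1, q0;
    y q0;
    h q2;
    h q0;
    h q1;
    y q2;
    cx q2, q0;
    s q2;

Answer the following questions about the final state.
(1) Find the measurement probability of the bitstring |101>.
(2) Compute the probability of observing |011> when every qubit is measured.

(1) The probability of measuring |101> is 1/8.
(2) A full measurement returns |011> with probability 1/8.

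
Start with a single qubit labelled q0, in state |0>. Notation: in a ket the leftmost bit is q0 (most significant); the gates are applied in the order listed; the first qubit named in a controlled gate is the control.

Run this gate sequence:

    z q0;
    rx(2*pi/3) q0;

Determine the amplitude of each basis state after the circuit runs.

The final amplitudes are 1/2 on |0>, -sqrt(3)*I/2 on |1>.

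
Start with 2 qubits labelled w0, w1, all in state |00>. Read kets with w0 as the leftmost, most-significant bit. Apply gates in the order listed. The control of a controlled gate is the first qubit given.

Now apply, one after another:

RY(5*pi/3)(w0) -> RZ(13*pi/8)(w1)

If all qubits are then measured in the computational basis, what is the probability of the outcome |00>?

The probability of measuring |00> is 3/4.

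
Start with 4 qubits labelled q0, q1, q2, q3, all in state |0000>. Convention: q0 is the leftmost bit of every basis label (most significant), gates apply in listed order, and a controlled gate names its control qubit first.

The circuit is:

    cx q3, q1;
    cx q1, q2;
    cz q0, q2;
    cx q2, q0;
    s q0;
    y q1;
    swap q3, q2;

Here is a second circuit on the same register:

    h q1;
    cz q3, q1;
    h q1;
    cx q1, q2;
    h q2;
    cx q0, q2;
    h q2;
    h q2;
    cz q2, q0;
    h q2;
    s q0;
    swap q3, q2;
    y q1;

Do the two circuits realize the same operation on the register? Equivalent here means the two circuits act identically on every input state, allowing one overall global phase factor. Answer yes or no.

No — the two circuits implement different unitaries, even allowing a global phase.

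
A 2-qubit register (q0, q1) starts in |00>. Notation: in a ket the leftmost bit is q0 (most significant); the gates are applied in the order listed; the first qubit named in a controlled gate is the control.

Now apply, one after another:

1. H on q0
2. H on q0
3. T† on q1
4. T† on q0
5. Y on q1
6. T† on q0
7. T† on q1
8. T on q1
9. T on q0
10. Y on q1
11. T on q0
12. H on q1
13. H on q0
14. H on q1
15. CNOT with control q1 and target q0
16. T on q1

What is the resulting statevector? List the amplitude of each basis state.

The resulting statevector has amplitude sqrt(2)/2 on |00>, 0 on |01>, sqrt(2)/2 on |10>, 0 on |11>. Key observation: gates 4-11 undo each other exactly, leaving only the rest of the circuit to track.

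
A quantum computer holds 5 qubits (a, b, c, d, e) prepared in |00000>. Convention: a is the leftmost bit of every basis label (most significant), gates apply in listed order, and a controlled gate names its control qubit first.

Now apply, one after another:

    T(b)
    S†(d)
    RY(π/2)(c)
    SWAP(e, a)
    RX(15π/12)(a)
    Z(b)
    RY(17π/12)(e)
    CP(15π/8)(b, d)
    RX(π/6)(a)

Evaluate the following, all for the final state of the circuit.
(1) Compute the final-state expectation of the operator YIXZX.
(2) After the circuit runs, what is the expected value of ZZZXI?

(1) The observable YIXZX averages to -1/2 - sqrt(3)/4.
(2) In the final state, ZZZXI has expectation 0.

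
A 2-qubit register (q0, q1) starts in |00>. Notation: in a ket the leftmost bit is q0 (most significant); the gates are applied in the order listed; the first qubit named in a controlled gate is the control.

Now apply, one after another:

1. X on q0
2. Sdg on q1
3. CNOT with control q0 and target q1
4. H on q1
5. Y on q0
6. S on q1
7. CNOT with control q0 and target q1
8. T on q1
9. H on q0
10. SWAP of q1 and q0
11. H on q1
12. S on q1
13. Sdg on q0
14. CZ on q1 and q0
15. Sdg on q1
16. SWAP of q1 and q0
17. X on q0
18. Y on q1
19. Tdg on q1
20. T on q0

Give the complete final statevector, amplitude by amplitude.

The final amplitudes are 0 on |00>, 0 on |01>, sqrt(2)*I/2 on |10>, sqrt(2)/2 on |11>.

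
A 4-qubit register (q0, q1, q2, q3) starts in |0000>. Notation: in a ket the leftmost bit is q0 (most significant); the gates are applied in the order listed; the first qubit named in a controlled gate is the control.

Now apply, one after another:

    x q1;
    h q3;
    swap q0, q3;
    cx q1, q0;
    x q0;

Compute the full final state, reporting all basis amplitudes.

After the circuit, the state carries amplitude sqrt(2)/2 on |0100>, sqrt(2)/2 on |1100>, and 0 on every other basis state.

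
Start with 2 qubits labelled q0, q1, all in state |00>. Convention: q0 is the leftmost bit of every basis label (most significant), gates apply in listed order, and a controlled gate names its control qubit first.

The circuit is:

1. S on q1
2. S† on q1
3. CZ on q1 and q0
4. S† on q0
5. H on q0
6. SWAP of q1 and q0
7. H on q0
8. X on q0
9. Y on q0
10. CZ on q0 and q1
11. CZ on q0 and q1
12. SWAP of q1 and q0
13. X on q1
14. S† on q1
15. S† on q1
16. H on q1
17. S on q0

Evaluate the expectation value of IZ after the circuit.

The expectation value of IZ is 1.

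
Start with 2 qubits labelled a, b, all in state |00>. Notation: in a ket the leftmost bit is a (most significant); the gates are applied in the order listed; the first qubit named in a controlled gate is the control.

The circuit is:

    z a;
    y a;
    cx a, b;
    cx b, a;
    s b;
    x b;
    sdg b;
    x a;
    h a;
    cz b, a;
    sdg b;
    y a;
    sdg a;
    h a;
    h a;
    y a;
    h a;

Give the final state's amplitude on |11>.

The final state's coefficient on |11> equals 0.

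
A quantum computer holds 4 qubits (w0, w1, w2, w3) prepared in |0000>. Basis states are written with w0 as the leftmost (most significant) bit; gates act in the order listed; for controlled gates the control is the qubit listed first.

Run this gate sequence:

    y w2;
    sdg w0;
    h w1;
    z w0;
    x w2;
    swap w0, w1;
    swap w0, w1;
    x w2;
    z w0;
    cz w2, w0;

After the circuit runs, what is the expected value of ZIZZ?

The expectation value of ZIZZ is -1.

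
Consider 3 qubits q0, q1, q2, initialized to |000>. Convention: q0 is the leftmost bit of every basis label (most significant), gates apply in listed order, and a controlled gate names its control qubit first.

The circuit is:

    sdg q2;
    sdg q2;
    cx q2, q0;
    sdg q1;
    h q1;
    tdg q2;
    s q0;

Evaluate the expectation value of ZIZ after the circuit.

In the final state, ZIZ has expectation 1.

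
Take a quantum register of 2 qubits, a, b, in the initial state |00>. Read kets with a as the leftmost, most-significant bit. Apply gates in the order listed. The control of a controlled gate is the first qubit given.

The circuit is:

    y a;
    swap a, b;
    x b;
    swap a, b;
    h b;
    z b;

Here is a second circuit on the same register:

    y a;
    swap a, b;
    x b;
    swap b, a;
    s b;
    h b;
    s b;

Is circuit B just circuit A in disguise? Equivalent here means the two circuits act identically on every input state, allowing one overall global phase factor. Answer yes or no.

No — the two circuits implement different unitaries, even allowing a global phase.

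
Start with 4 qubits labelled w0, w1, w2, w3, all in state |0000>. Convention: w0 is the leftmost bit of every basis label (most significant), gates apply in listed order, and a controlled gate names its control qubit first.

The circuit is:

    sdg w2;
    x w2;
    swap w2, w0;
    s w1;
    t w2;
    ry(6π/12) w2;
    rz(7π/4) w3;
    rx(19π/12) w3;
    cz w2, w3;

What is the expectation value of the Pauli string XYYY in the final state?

In the final state, XYYY has expectation 0.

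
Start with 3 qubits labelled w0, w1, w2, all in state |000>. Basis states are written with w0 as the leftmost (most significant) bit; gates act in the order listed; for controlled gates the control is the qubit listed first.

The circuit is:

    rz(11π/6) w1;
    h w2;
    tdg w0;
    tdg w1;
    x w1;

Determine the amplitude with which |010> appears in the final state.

The amplitude on |010> is -sqrt(2)*exp(I*pi/12)/2.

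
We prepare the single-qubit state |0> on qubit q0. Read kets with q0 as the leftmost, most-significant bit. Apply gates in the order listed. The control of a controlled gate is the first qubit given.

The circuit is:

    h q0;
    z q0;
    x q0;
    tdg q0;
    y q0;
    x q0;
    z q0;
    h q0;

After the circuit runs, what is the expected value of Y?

In the final state, Y has expectation -sqrt(2)/2.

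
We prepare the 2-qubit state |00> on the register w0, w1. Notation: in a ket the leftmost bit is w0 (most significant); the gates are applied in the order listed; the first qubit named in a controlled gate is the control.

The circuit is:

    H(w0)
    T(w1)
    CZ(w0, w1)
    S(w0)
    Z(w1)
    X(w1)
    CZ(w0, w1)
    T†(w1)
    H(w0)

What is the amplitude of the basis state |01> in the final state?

The final state's coefficient on |01> equals (-1 + I)*exp(3*I*pi/4)/2.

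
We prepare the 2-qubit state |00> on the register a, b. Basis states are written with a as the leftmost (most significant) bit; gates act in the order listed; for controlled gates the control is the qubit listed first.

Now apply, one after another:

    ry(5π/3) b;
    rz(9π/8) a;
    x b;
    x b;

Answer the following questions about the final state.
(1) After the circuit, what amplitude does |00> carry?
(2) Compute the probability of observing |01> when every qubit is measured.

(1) The amplitude on |00> is sqrt(3)*exp(7*I*pi/16)/2.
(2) The probability of measuring |01> is 1/4.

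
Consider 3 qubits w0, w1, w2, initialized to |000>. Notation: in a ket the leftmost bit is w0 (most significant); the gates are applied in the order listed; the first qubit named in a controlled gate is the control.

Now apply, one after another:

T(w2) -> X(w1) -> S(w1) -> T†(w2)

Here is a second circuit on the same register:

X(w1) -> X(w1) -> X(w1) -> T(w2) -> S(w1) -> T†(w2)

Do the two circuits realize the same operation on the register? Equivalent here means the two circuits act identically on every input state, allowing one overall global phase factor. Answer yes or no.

Yes — the two circuits implement the same unitary up to a global phase.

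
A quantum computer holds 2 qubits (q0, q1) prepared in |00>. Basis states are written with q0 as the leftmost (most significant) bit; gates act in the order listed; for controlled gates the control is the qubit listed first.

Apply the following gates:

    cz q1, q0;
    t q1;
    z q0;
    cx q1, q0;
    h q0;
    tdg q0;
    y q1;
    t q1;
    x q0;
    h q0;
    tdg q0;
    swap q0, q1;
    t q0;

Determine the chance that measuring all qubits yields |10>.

Outcome |10> occurs with probability sqrt(2)/4 + 1/2.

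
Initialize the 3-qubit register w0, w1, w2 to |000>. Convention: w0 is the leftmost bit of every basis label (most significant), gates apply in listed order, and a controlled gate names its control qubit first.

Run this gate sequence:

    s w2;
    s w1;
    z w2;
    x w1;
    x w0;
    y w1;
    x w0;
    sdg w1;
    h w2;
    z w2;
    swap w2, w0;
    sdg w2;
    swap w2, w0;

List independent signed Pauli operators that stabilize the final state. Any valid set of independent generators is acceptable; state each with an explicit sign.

The stabilizer group can be generated by -IIX, +ZII, +IZI, among other valid generating sets.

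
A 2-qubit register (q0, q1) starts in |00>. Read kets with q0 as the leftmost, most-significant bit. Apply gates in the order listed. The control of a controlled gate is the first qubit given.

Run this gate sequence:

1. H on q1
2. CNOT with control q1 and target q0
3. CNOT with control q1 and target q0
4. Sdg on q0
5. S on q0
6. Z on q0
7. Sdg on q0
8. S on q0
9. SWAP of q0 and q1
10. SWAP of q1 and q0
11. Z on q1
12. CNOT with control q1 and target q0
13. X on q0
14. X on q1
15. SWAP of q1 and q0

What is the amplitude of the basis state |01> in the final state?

The amplitude on |01> is 0. Key observation: the block from step 2 through step 3 cancels to the identity and can be dropped.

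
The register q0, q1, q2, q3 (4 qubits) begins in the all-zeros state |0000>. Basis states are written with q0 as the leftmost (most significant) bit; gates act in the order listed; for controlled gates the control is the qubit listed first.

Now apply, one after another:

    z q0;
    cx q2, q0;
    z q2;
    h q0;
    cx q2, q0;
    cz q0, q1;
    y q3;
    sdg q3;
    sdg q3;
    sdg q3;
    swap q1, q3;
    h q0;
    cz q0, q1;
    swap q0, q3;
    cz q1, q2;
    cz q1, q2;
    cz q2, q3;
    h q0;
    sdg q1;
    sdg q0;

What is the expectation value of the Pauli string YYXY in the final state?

The observable YYXY averages to 0. Key observation: gates 15-16 undo each other exactly, leaving only the rest of the circuit to track.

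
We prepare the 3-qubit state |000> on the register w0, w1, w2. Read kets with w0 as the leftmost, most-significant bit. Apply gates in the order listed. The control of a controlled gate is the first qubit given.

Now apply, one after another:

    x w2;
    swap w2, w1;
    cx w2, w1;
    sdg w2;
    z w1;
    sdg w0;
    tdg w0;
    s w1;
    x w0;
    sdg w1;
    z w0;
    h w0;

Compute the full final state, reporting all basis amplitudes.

The final amplitudes are sqrt(2)/2 on |010>, -sqrt(2)/2 on |110>, and 0 on every other basis state.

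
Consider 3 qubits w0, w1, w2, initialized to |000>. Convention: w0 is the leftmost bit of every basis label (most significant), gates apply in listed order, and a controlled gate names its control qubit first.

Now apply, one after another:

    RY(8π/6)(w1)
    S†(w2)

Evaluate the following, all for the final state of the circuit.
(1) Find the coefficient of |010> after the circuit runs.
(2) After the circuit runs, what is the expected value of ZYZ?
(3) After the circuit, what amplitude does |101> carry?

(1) The final state's coefficient on |010> equals sqrt(3)/2.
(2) The expectation value of ZYZ is 0.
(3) The amplitude on |101> is 0.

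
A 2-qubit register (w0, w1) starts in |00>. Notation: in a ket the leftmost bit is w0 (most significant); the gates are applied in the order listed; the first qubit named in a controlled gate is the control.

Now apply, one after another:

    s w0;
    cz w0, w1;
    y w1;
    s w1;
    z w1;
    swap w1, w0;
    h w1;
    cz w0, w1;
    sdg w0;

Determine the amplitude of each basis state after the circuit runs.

The final amplitudes are 0 on |00>, 0 on |01>, -sqrt(2)*I/2 on |10>, sqrt(2)*I/2 on |11>.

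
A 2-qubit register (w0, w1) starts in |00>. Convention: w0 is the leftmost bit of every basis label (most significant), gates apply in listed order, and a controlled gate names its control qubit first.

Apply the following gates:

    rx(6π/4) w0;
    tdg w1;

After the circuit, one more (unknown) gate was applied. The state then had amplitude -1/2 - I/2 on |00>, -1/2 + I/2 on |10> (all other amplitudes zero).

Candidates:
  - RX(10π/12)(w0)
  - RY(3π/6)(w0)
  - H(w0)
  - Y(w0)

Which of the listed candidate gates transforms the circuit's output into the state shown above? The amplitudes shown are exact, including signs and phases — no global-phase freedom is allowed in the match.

It was H(w0) that produced the state shown.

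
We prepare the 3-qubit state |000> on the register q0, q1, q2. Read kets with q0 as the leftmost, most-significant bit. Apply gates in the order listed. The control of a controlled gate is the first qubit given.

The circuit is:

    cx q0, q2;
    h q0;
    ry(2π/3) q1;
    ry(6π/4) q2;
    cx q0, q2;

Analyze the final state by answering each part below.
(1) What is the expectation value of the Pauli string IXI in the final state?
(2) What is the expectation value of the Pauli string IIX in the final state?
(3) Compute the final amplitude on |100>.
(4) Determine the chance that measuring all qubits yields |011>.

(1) In the final state, IXI has expectation sqrt(3)/2.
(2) The expectation value of IIX is -1.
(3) |100> carries amplitude 1/4 in the final state.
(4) Outcome |011> occurs with probability 3/16.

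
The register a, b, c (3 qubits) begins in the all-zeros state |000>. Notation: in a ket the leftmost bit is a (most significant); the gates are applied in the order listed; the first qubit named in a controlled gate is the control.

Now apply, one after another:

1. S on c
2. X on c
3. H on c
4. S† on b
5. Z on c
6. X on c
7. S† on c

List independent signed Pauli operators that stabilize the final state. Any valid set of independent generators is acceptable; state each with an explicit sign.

The final state is stabilized by the group generated by -IIY, +ZII, +IZI; other independent generating sets are equally valid.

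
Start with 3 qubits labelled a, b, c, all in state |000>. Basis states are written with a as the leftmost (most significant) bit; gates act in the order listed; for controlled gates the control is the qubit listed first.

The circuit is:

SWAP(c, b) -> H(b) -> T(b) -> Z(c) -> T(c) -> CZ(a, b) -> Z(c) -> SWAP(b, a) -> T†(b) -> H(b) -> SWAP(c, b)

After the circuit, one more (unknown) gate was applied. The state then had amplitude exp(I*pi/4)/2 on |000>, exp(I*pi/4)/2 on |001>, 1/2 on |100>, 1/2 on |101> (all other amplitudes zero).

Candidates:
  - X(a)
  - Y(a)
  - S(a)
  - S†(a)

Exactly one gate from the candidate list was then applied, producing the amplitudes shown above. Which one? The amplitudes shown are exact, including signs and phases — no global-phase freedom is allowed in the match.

The applied gate was X(a).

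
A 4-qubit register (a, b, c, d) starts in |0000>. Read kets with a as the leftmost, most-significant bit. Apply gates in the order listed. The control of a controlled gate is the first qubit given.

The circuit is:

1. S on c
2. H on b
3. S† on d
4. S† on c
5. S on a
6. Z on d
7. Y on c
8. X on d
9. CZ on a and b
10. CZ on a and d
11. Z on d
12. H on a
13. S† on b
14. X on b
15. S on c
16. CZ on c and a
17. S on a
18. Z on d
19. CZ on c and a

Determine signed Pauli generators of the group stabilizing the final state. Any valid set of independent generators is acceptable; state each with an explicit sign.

One valid set of independent stabilizer generators is +YIII, +IYII, -IIZI, -IIIZ (any independent generating set of the same group is equally correct).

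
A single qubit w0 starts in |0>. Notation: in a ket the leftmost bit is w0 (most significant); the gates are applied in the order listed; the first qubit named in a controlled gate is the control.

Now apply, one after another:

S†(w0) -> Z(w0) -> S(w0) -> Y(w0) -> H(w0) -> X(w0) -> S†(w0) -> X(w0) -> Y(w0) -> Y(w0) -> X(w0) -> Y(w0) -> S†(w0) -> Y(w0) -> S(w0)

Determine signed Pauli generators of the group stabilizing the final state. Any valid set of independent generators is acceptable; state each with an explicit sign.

The final state is stabilized by the group generated by -Y; other independent generating sets are equally valid.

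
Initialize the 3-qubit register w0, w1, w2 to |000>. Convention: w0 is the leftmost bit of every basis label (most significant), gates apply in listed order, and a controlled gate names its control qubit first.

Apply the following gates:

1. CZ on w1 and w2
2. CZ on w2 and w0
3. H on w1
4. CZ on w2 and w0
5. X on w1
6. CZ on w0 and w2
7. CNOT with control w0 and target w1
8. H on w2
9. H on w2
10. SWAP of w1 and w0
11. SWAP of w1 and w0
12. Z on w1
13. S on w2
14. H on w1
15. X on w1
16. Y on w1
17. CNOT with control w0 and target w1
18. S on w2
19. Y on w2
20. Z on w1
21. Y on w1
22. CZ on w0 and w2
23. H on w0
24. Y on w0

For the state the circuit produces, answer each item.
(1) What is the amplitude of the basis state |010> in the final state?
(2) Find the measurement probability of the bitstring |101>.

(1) |010> carries amplitude 0 in the final state.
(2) The probability of measuring |101> is 1/2.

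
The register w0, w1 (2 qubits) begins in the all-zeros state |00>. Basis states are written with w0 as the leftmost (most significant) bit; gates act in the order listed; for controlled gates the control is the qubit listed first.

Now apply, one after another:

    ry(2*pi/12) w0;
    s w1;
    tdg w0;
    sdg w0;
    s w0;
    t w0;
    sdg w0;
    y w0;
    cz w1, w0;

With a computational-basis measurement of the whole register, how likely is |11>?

A full measurement returns |11> with probability 0. Key observation: steps 3-6 multiply out to the identity, so the circuit reduces to the remaining gates.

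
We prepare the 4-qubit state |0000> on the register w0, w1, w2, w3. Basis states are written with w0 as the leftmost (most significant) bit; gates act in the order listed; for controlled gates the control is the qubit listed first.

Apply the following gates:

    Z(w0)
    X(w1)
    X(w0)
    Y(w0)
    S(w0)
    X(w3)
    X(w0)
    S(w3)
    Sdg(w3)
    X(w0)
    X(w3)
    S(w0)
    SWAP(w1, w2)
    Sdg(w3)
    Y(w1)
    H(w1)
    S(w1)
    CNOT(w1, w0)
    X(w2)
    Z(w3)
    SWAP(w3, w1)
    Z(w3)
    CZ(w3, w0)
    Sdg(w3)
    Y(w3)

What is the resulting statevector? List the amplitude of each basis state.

After the circuit, the state carries amplitude sqrt(2)*I/2 on |0001>, sqrt(2)*I/2 on |1000>, and 0 on every other basis state. Key observation: steps 6-11 multiply out to the identity, so the circuit reduces to the remaining gates.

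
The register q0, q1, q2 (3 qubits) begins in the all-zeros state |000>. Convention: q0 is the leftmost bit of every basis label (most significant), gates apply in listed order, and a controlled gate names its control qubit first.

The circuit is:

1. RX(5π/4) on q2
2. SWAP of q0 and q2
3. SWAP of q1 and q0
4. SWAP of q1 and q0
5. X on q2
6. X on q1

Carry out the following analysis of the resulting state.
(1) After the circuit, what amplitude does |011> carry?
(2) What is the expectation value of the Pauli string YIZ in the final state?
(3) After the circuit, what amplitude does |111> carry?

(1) |011> carries amplitude -sqrt(2 - sqrt(2))/2 in the final state. Key observation: the block from step 3 through step 4 cancels to the identity and can be dropped.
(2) The observable YIZ averages to -sqrt(2)/2.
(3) The amplitude on |111> is -I*sqrt(sqrt(2) + 2)/2.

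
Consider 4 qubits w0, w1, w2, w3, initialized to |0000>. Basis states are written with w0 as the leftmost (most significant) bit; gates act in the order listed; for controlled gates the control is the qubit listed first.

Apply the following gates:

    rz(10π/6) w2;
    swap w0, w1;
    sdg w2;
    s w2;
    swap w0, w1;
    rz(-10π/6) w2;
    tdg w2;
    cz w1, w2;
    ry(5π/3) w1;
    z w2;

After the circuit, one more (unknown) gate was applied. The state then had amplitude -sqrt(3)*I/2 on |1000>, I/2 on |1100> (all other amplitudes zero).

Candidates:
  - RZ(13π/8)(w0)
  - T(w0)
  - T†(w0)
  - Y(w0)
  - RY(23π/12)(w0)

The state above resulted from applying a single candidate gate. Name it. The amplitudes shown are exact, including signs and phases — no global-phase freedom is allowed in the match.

The unique candidate consistent with the amplitudes is Y(w0). Key observation: gates 1-6 undo each other exactly, leaving only the rest of the circuit to track.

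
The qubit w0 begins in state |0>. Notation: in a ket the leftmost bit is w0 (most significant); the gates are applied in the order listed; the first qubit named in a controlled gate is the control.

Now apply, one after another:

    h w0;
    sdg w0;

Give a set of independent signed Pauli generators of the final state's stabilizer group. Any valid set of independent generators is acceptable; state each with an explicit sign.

The stabilizer group can be generated by -Y, among other valid generating sets.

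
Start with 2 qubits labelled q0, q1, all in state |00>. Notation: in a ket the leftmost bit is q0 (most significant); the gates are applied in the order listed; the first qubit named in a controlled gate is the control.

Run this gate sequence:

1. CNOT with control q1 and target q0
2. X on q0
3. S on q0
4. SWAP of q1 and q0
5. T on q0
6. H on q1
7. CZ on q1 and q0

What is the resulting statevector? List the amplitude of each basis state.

The resulting statevector has amplitude sqrt(2)*I/2 on |00>, -sqrt(2)*I/2 on |01>, 0 on |10>, 0 on |11>.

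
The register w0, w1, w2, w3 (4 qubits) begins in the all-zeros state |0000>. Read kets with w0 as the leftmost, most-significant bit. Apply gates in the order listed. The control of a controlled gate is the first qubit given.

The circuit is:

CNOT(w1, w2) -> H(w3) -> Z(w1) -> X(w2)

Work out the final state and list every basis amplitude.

After the circuit, the state carries amplitude sqrt(2)/2 on |0010>, sqrt(2)/2 on |0011>, and 0 on every other basis state.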